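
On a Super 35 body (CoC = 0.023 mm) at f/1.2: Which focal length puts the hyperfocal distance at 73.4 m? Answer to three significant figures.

45.0 mm

From H = f²/(N·c) + f, with f ≪ H: f ≈ √(H·N·c) = √(73400 × 1.2 × 0.023) = √2025.8 ≈ 45.01 mm.
The +f correction barely moves this — solving exactly, f² + N·c·f − N·c·H = 0 ⇒ f = (−N·c + √((N·c)² + 4·N·c·H))/2 = (−0.0276 + √8103.4)/2 ≈ 44.996 mm, so f ≈ 45.0 mm.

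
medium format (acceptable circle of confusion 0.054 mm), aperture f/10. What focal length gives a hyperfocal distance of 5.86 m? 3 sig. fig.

56.0 mm

From H = f²/(N·c) + f, with f ≪ H: f ≈ √(H·N·c) = √(5860 × 10 × 0.054) = √3164.4 ≈ 56.25 mm.
Exact: f² + N·c·f − N·c·H = 0 ⇒ f = (−N·c + √((N·c)² + 4·N·c·H))/2 = (−0.54 + √12658)/2 ≈ 55.984 mm ≈ 56.0 mm.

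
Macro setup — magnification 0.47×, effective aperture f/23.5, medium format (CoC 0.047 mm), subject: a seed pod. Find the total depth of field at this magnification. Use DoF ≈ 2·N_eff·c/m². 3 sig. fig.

10.0 mm

At magnification m, DoF ≈ 2·N_eff·c/m² = 2 × 23.5 × 0.047 / 0.47² = 2.209 / 0.2209 ≈ 10 mm.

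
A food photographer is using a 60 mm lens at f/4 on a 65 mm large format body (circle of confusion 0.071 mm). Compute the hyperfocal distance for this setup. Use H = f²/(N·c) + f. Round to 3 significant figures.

Hyperfocal distance H = f²/(N·c) + f = 60²/(4 × 0.071) + 60 = 3600/0.284 + 60 ≈ 12736.1 mm ≈ 12.7 m.

12.7 m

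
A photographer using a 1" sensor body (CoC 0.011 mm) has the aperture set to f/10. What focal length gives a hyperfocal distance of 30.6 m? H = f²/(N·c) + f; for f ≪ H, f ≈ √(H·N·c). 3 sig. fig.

From H = f²/(N·c) + f, with f ≪ H: f ≈ √(H·N·c) = √(30600 × 10 × 0.011) = √3366.0 ≈ 58.02 mm.
The +f correction barely moves this — solving exactly, f² + N·c·f − N·c·H = 0 ⇒ f = (−N·c + √((N·c)² + 4·N·c·H))/2 = (−0.11 + √13464)/2 ≈ 57.962 mm, so f ≈ 58.0 mm.

58.0 mm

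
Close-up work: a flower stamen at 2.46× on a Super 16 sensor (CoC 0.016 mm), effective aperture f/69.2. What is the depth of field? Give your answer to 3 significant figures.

At magnification m, DoF ≈ 2·N_eff·c/m² = 2 × 69.2 × 0.016 / 2.46² = 2.214 / 6.052 ≈ 0.366 mm.

0.366 mm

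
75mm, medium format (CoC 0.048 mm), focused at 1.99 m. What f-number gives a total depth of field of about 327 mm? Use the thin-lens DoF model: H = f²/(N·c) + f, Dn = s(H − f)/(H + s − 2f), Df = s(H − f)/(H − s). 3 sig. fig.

Write h = H − f = f²/(N·c). The thin-lens limits are Dn = s·h/(h + (s−f)) and Df = s·h/(h − (s−f)), so DoF = Df − Dn = 2·s·(s−f)·h / (h² − (s−f)²).
That is a quadratic in h: DoF·h² − 2·s·(s−f)·h − DoF·(s−f)² = 0 ⇒ h = (s−f)·(s + √(s² + DoF²)) / DoF = 1915 × (1990 + √(1990² + 327²)) / 327 = 1915 × (1990 + 2016.69) / 327 ≈ 23464 mm.
Then N = f²/(c·h) = 75² / (0.048 × 23464) = 5625 / 1126.3 ≈ 4.99.

f/4.99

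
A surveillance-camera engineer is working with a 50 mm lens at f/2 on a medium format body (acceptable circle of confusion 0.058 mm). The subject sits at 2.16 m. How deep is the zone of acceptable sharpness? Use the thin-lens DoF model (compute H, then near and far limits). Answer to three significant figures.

427 mm

Hyperfocal distance H = f²/(N·c) + f = 50²/(2 × 0.058) + 50 = 2500/0.116 + 50 ≈ 21601.7 mm ≈ 21.60 m.
Near limit Dn = s·(H − f)/(H + s − 2f) = 2160 × (21601.7 − 50) / (21601.7 + 2160 − 2 × 50) = 2160 × 21551.7 / 23661.7 ≈ 1967.39 mm.
Far limit Df = s·(H − f)/(H − s) = 2160 × (21601.7 − 50) / (21601.7 − 2160) = 2160 × 21551.7 / 19441.7 ≈ 2394.42 mm.
Depth of field = Df − Dn = 2394.42 − 1967.39 ≈ 427.03 mm.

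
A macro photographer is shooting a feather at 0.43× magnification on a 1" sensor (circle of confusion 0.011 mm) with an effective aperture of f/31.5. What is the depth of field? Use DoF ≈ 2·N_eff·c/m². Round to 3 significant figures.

3.75 mm

At magnification m, DoF ≈ 2·N_eff·c/m² = 2 × 31.5 × 0.011 / 0.43² = 0.693 / 0.1849 ≈ 3.75 mm.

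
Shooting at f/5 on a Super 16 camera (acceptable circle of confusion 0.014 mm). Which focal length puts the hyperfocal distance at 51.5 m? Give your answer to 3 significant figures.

From H = f²/(N·c) + f, with f ≪ H: f ≈ √(H·N·c) = √(51500 × 5 × 0.014) = √3605.0 ≈ 60.04 mm.
The +f correction barely moves this — solving exactly, f² + N·c·f − N·c·H = 0 ⇒ f = (−N·c + √((N·c)² + 4·N·c·H))/2 = (−0.07 + √14420)/2 ≈ 60.007 mm, so f ≈ 60.0 mm.

60.0 mm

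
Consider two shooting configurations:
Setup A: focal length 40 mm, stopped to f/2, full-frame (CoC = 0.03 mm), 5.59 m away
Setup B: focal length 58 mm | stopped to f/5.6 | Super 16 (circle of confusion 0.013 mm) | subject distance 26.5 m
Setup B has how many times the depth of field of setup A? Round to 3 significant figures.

Setup A: H = 40²/(2×0.03) + 40 ≈ 26706.7 mm; DoF = Df − Dn = 7059.2 − 4627.0 ≈ 2432.2 mm.
Setup B: H = 58²/(5.6×0.013) + 58 ≈ 46266.8 mm; DoF = Df − Dn = 61949 − 16855 ≈ 45094 mm.
Ratio = 45094 / 2432.2 ≈ 18.5.

18.5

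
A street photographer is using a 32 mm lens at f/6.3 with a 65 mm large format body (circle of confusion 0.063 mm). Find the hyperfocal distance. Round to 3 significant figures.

Hyperfocal distance H = f²/(N·c) + f = 32²/(6.3 × 0.063) + 32 = 1024/0.3969 + 32 ≈ 2612.0 mm ≈ 2.61 m.

2.61 m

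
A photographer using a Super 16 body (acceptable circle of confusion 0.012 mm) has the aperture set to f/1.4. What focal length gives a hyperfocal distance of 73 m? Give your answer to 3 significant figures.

35.0 mm

From H = f²/(N·c) + f, with f ≪ H: f ≈ √(H·N·c) = √(73000 × 1.4 × 0.012) = √1226.4 ≈ 35.02 mm.
The +f correction barely moves this — solving exactly, f² + N·c·f − N·c·H = 0 ⇒ f = (−N·c + √((N·c)² + 4·N·c·H))/2 = (−0.0168 + √4905.6)/2 ≈ 35.012 mm, so f ≈ 35.0 mm.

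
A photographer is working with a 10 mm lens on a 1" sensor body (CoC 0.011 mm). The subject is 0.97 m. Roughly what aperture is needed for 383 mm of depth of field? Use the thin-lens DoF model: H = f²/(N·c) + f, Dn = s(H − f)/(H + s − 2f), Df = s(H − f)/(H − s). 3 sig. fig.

f/1.80

Write h = H − f = f²/(N·c). The thin-lens limits are Dn = s·h/(h + (s−f)) and Df = s·h/(h − (s−f)), so DoF = Df − Dn = 2·s·(s−f)·h / (h² − (s−f)²).
That is a quadratic in h: DoF·h² − 2·s·(s−f)·h − DoF·(s−f)² = 0 ⇒ h = (s−f)·(s + √(s² + DoF²)) / DoF = 960 × (970 + √(970² + 383²)) / 383 = 960 × (970 + 1042.88) / 383 ≈ 5045.3 mm.
Then N = f²/(c·h) = 10² / (0.011 × 5045.3) = 100 / 55.499 ≈ 1.80.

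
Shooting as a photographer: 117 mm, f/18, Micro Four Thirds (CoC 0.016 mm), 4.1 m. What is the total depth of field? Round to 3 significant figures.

0.692 m

Hyperfocal distance H = f²/(N·c) + f = 117²/(18 × 0.016) + 117 = 13689/0.288 + 117 ≈ 47648.2 mm ≈ 47.65 m.
Near limit Dn = s·(H − f)/(H + s − 2f) = 4100 × (47648.2 − 117) / (47648.2 + 4100 − 2 × 117) = 4100 × 47531.2 / 51514.2 ≈ 3782.99 mm.
Far limit Df = s·(H − f)/(H − s) = 4100 × (47648.2 − 117) / (47648.2 − 4100) = 4100 × 47531.2 / 43548.2 ≈ 4474.99 mm.
Depth of field = Df − Dn = 4474.99 − 3782.99 ≈ 692.00 mm ≈ 0.692 m.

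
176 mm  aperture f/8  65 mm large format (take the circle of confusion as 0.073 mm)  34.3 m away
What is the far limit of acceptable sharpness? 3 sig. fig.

Hyperfocal distance H = f²/(N·c) + f = 176²/(8 × 0.073) + 176 = 30976/0.584 + 176 ≈ 53217.1 mm ≈ 53.22 m.
Far limit Df = s·(H − f)/(H − s) = 34300 × (53217.1 − 176) / (53217.1 − 34300) = 34300 × 53041.1 / 18917.1 ≈ 96173 mm ≈ 96.2 m.

96.2 m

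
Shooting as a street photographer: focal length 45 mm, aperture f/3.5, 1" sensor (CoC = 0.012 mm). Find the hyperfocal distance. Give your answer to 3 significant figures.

Hyperfocal distance H = f²/(N·c) + f = 45²/(3.5 × 0.012) + 45 = 2025/0.042 + 45 ≈ 48259.3 mm ≈ 48.3 m.

48.3 m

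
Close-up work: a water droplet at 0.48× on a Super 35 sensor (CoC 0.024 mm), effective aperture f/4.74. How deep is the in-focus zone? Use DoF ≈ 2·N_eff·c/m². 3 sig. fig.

0.988 mm

At magnification m, DoF ≈ 2·N_eff·c/m² = 2 × 4.74 × 0.024 / 0.48² = 0.2275 / 0.2304 ≈ 0.988 mm.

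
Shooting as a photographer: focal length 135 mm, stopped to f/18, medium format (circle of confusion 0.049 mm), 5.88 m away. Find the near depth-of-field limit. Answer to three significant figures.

4.60 m

Hyperfocal distance H = f²/(N·c) + f = 135²/(18 × 0.049) + 135 = 18225/0.882 + 135 ≈ 20798.3 mm ≈ 20.80 m.
Near limit Dn = s·(H − f)/(H + s − 2f) = 5880 × (20798.3 − 135) / (20798.3 + 5880 − 2 × 135) = 5880 × 20663.3 / 26408.3 ≈ 4600.8 mm ≈ 4.60 m.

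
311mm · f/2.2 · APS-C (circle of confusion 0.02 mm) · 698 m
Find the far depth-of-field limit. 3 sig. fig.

1020 m

Hyperfocal distance H = f²/(N·c) + f = 311²/(2.2 × 0.02) + 311 = 96721/0.044 + 311 ≈ 2198515.5 mm ≈ 2199 m.
Far limit Df = s·(H − f)/(H − s) = 698000 × (2198515.5 − 311) / (2198515.5 − 698000) = 698000 × 2198204.5 / 1500515.5 ≈ 1022546 mm ≈ 1020 m.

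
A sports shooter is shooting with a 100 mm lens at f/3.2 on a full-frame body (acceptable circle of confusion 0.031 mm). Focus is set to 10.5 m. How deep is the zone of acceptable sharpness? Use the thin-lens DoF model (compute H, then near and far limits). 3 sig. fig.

Hyperfocal distance H = f²/(N·c) + f = 100²/(3.2 × 0.031) + 100 = 10000/0.0992 + 100 ≈ 100906.5 mm ≈ 100.9 m.
Near limit Dn = s·(H − f)/(H + s − 2f) = 10500 × (100906.5 − 100) / (100906.5 + 10500 − 2 × 100) = 10500 × 100806.5 / 111206.5 ≈ 9518.0 mm.
Far limit Df = s·(H − f)/(H − s) = 10500 × (100906.5 − 100) / (100906.5 − 10500) = 10500 × 100806.5 / 90406.5 ≈ 11707.9 mm.
Depth of field = Df − Dn = 11707.9 − 9518.0 ≈ 2189.9 mm ≈ 2.19 m.

2.19 m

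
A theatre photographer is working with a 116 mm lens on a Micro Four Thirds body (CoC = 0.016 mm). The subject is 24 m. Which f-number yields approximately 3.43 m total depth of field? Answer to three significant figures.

f/2.50

Write h = H − f = f²/(N·c). The thin-lens limits are Dn = s·h/(h + (s−f)) and Df = s·h/(h − (s−f)), so DoF = Df − Dn = 2·s·(s−f)·h / (h² − (s−f)²).
That is a quadratic in h: DoF·h² − 2·s·(s−f)·h − DoF·(s−f)² = 0 ⇒ h = (s−f)·(s + √(s² + DoF²)) / DoF = 23884 × (24000 + √(24000² + 3430²)) / 3430 = 23884 × (24000 + 24243.9) / 3430 ≈ 335935 mm.
Then N = f²/(c·h) = 116² / (0.016 × 335935) = 13456 / 5375.0 ≈ 2.50.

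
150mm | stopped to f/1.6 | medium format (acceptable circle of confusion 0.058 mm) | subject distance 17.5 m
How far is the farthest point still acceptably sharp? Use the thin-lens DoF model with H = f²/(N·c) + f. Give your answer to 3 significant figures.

18.8 m

Hyperfocal distance H = f²/(N·c) + f = 150²/(1.6 × 0.058) + 150 = 22500/0.0928 + 150 ≈ 242606.9 mm ≈ 242.6 m.
Far limit Df = s·(H − f)/(H − s) = 17500 × (242606.9 − 150) / (242606.9 − 17500) = 17500 × 242456.9 / 225106.9 ≈ 18849 mm ≈ 18.8 m.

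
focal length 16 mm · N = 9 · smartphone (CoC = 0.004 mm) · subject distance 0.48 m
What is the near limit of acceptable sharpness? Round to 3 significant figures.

451 mm

Hyperfocal distance H = f²/(N·c) + f = 16²/(9 × 0.004) + 16 = 256/0.036 + 16 ≈ 7127.1 mm ≈ 7.127 m.
Near limit Dn = s·(H − f)/(H + s − 2f) = 480 × (7127.1 − 16) / (7127.1 + 480 − 2 × 16) = 480 × 7111.1 / 7575.1 ≈ 450.60 mm.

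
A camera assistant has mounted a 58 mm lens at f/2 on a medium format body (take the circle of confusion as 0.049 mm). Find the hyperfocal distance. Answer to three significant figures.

Hyperfocal distance H = f²/(N·c) + f = 58²/(2 × 0.049) + 58 = 3364/0.098 + 58 ≈ 34384.5 mm ≈ 34.4 m.

34.4 m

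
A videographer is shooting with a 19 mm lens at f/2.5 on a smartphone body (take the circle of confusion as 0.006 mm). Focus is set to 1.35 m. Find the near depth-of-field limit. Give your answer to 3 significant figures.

Hyperfocal distance H = f²/(N·c) + f = 19²/(2.5 × 0.006) + 19 = 361/0.015 + 19 ≈ 24085.7 mm ≈ 24.09 m.
Near limit Dn = s·(H − f)/(H + s − 2f) = 1350 × (24085.7 − 19) / (24085.7 + 1350 − 2 × 19) = 1350 × 24066.7 / 25397.7 ≈ 1279.3 mm ≈ 1.28 m.

1.28 m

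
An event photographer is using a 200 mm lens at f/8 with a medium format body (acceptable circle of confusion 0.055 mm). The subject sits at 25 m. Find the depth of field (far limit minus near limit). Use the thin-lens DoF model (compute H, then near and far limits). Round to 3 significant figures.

14.7 m

Hyperfocal distance H = f²/(N·c) + f = 200²/(8 × 0.055) + 200 = 40000/0.44 + 200 ≈ 91109.1 mm ≈ 91.11 m.
Near limit Dn = s·(H − f)/(H + s − 2f) = 25000 × (91109.1 − 200) / (91109.1 + 25000 − 2 × 200) = 25000 × 90909.1 / 115709.1 ≈ 19642 mm.
Far limit Df = s·(H − f)/(H − s) = 25000 × (91109.1 − 200) / (91109.1 − 25000) = 25000 × 90909.1 / 66109.1 ≈ 34378 mm.
Depth of field = Df − Dn = 34378 − 19642 ≈ 14736 mm ≈ 14.7 m.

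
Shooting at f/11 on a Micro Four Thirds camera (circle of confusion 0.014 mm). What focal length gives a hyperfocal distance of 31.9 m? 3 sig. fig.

From H = f²/(N·c) + f, with f ≪ H: f ≈ √(H·N·c) = √(31900 × 11 × 0.014) = √4912.6 ≈ 70.09 mm.
Exact: f² + N·c·f − N·c·H = 0 ⇒ f = (−N·c + √((N·c)² + 4·N·c·H))/2 = (−0.154 + √19650)/2 ≈ 70.013 mm ≈ 70.0 mm.

70.0 mm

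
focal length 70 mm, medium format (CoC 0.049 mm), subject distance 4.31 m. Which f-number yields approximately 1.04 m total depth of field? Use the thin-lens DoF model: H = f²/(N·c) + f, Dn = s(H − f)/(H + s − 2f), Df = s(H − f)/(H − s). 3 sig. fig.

Write h = H − f = f²/(N·c). The thin-lens limits are Dn = s·h/(h + (s−f)) and Df = s·h/(h − (s−f)), so DoF = Df − Dn = 2·s·(s−f)·h / (h² − (s−f)²).
That is a quadratic in h: DoF·h² − 2·s·(s−f)·h − DoF·(s−f)² = 0 ⇒ h = (s−f)·(s + √(s² + DoF²)) / DoF = 4240 × (4310 + √(4310² + 1040²)) / 1040 = 4240 × (4310 + 4433.70) / 1040 ≈ 35647 mm.
Then N = f²/(c·h) = 70² / (0.049 × 35647) = 4900 / 1746.7 ≈ 2.81.

f/2.81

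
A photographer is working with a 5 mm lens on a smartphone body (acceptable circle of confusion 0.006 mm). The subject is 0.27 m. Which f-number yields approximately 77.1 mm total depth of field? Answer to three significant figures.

Write h = H − f = f²/(N·c). The thin-lens limits are Dn = s·h/(h + (s−f)) and Df = s·h/(h − (s−f)), so DoF = Df − Dn = 2·s·(s−f)·h / (h² − (s−f)²).
That is a quadratic in h: DoF·h² − 2·s·(s−f)·h − DoF·(s−f)² = 0 ⇒ h = (s−f)·(s + √(s² + DoF²)) / DoF = 265 × (270 + √(270² + 77.1²)) / 77.1 = 265 × (270 + 280.792) / 77.1 ≈ 1893.1 mm.
Then N = f²/(c·h) = 5² / (0.006 × 1893.1) = 25 / 11.359 ≈ 2.20.

f/2.20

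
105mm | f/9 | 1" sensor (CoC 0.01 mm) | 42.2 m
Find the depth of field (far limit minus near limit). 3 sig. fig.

32.9 m

Hyperfocal distance H = f²/(N·c) + f = 105²/(9 × 0.01) + 105 = 11025/0.09 + 105 ≈ 122605.0 mm ≈ 122.6 m.
Near limit Dn = s·(H − f)/(H + s − 2f) = 42200 × (122605.0 − 105) / (122605.0 + 42200 − 2 × 105) = 42200 × 122500.0 / 164595.0 ≈ 31407 mm.
Far limit Df = s·(H − f)/(H − s) = 42200 × (122605.0 − 105) / (122605.0 − 42200) = 42200 × 122500.0 / 80405.0 ≈ 64293 mm.
Depth of field = Df − Dn = 64293 − 31407 ≈ 32886 mm ≈ 32.9 m.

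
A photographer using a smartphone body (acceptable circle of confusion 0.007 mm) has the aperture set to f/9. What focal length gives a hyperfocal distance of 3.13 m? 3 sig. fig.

From H = f²/(N·c) + f, with f ≪ H: f ≈ √(H·N·c) = √(3130 × 9 × 0.007) = √197.19 ≈ 14.04 mm.
The +f correction barely moves this — solving exactly, f² + N·c·f − N·c·H = 0 ⇒ f = (−N·c + √((N·c)² + 4·N·c·H))/2 = (−0.063 + √788.76)/2 ≈ 14.011 mm, so f ≈ 14.0 mm.

14.0 mm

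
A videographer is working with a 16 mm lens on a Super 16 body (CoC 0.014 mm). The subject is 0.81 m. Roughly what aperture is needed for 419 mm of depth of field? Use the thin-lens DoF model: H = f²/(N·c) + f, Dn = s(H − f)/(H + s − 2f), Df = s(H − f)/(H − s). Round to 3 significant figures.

f/5.60

Write h = H − f = f²/(N·c). The thin-lens limits are Dn = s·h/(h + (s−f)) and Df = s·h/(h − (s−f)), so DoF = Df − Dn = 2·s·(s−f)·h / (h² − (s−f)²).
That is a quadratic in h: DoF·h² − 2·s·(s−f)·h − DoF·(s−f)² = 0 ⇒ h = (s−f)·(s + √(s² + DoF²)) / DoF = 794 × (810 + √(810² + 419²)) / 419 = 794 × (810 + 911.954) / 419 ≈ 3263.1 mm.
Then N = f²/(c·h) = 16² / (0.014 × 3263.1) = 256 / 45.683 ≈ 5.60.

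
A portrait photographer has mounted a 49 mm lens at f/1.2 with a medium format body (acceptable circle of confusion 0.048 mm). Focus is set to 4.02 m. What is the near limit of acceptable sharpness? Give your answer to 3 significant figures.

Hyperfocal distance H = f²/(N·c) + f = 49²/(1.2 × 0.048) + 49 = 2401/0.0576 + 49 ≈ 41733.0 mm ≈ 41.73 m.
Near limit Dn = s·(H − f)/(H + s − 2f) = 4020 × (41733.0 − 49) / (41733.0 + 4020 − 2 × 49) = 4020 × 41684.0 / 45655.0 ≈ 3670.3 mm ≈ 3.67 m.

3.67 m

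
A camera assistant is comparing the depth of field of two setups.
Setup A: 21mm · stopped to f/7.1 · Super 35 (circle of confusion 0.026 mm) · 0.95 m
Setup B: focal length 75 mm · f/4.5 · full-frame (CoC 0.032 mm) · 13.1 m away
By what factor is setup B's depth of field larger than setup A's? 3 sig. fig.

Setup A: H = 21²/(7.1×0.026) + 21 ≈ 2409.9 mm; DoF = Df − Dn = 1554.51 − 684.01 ≈ 870.50 mm.
Setup B: H = 75²/(4.5×0.032) + 75 ≈ 39137.5 mm; DoF = Df − Dn = 19653.1 − 9824.2 ≈ 9828.9 mm.
Ratio = 9828.9 / 870.50 ≈ 11.3.

11.3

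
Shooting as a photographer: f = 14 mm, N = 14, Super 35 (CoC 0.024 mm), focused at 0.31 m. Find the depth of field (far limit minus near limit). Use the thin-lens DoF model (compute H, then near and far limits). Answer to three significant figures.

424 mm

Hyperfocal distance H = f²/(N·c) + f = 14²/(14 × 0.024) + 14 = 196/0.336 + 14 ≈ 597.3 mm ≈ 0.597 m.
Near limit Dn = s·(H − f)/(H + s − 2f) = 310 × (597.3 − 14) / (597.3 + 310 − 2 × 14) = 310 × 583.3 / 879.3 ≈ 205.65 mm.
Far limit Df = s·(H − f)/(H − s) = 310 × (597.3 − 14) / (597.3 − 310) = 310 × 583.3 / 287.3 ≈ 629.35 mm.
Depth of field = Df − Dn = 629.35 − 205.65 ≈ 423.70 mm.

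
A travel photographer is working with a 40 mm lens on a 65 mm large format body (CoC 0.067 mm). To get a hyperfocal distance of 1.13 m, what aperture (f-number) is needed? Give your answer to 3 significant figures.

Rearrange H = f²/(N·c) + f for N: N = f² / ((H − f)·c).
N = 40² / ((1130 − 40) × 0.067) = 1600 / 73.03 ≈ 21.9.

f/21.9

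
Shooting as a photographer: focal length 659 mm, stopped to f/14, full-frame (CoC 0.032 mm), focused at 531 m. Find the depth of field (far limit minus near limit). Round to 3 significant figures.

Hyperfocal distance H = f²/(N·c) + f = 659²/(14 × 0.032) + 659 = 434281/0.448 + 659 ≈ 970036.2 mm ≈ 970.0 m.
Near limit Dn = s·(H − f)/(H + s − 2f) = 531000 × (970036.2 − 659) / (970036.2 + 531000 − 2 × 659) = 531000 × 969377.2 / 1499718.2 ≈ 343224 mm.
Far limit Df = s·(H − f)/(H − s) = 531000 × (970036.2 − 659) / (970036.2 − 531000) = 531000 × 969377.2 / 439036.2 ≈ 1172430 mm.
Depth of field = Df − Dn = 1172430 − 343224 ≈ 829206 mm ≈ 829 m.

829 m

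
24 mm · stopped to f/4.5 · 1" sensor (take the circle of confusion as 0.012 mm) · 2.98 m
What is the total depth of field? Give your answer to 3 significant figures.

1.79 m

Hyperfocal distance H = f²/(N·c) + f = 24²/(4.5 × 0.012) + 24 = 576/0.054 + 24 ≈ 10690.7 mm ≈ 10.69 m.
Near limit Dn = s·(H − f)/(H + s − 2f) = 2980 × (10690.7 − 24) / (10690.7 + 2980 − 2 × 24) = 2980 × 10666.7 / 13622.7 ≈ 2333.4 mm.
Far limit Df = s·(H − f)/(H − s) = 2980 × (10690.7 − 24) / (10690.7 − 2980) = 2980 × 10666.7 / 7710.7 ≈ 4122.4 mm.
Depth of field = Df − Dn = 4122.4 − 2333.4 ≈ 1789.0 mm ≈ 1.79 m.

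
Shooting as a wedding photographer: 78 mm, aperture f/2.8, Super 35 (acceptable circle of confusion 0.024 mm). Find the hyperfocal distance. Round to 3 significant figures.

90.6 m

Hyperfocal distance H = f²/(N·c) + f = 78²/(2.8 × 0.024) + 78 = 6084/0.0672 + 78 ≈ 90613.7 mm ≈ 90.6 m.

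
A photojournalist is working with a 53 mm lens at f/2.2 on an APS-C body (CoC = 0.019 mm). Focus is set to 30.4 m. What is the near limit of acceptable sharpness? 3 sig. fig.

20.9 m

Hyperfocal distance H = f²/(N·c) + f = 53²/(2.2 × 0.019) + 53 = 2809/0.0418 + 53 ≈ 67254.0 mm ≈ 67.25 m.
Near limit Dn = s·(H − f)/(H + s − 2f) = 30400 × (67254.0 − 53) / (67254.0 + 30400 − 2 × 53) = 30400 × 67201.0 / 97548.0 ≈ 20943 mm ≈ 20.9 m.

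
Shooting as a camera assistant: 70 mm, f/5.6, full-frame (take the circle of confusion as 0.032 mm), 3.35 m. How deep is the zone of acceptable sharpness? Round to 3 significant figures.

0.815 m

Hyperfocal distance H = f²/(N·c) + f = 70²/(5.6 × 0.032) + 70 = 4900/0.1792 + 70 ≈ 27413.8 mm ≈ 27.41 m.
Near limit Dn = s·(H − f)/(H + s − 2f) = 3350 × (27413.8 − 70) / (27413.8 + 3350 − 2 × 70) = 3350 × 27343.8 / 30623.8 ≈ 2991.19 mm.
Far limit Df = s·(H − f)/(H − s) = 3350 × (27413.8 − 70) / (27413.8 − 3350) = 3350 × 27343.8 / 24063.8 ≈ 3806.62 mm.
Depth of field = Df − Dn = 3806.62 − 2991.19 ≈ 815.43 mm ≈ 0.815 m.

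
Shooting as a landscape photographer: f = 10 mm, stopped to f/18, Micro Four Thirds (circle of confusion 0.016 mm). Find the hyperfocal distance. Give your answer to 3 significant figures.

357 mm

Hyperfocal distance H = f²/(N·c) + f = 10²/(18 × 0.016) + 10 = 100/0.288 + 10 ≈ 357.2 mm ≈ 0.357 m.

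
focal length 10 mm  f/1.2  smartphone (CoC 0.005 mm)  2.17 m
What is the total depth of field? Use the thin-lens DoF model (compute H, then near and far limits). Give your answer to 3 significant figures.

Hyperfocal distance H = f²/(N·c) + f = 10²/(1.2 × 0.005) + 10 = 100/0.006 + 10 ≈ 16676.7 mm ≈ 16.68 m.
Near limit Dn = s·(H − f)/(H + s − 2f) = 2170 × (16676.7 − 10) / (16676.7 + 2170 − 2 × 10) = 2170 × 16666.7 / 18826.7 ≈ 1921.03 mm.
Far limit Df = s·(H − f)/(H − s) = 2170 × (16676.7 − 10) / (16676.7 − 2170) = 2170 × 16666.7 / 14506.7 ≈ 2493.11 mm.
Depth of field = Df − Dn = 2493.11 − 1921.03 ≈ 572.08 mm ≈ 0.572 m.

0.572 m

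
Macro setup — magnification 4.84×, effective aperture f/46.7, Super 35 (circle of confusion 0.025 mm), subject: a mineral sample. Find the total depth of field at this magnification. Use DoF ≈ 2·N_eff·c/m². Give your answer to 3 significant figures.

0.0997 mm

At magnification m, DoF ≈ 2·N_eff·c/m² = 2 × 46.7 × 0.025 / 4.84² = 2.335 / 23.43 ≈ 0.0997 mm.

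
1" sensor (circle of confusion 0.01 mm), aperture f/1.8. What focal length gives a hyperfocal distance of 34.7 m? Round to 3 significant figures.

25.0 mm

From H = f²/(N·c) + f, with f ≪ H: f ≈ √(H·N·c) = √(34700 × 1.8 × 0.01) = √624.60 ≈ 24.99 mm.
The +f correction barely moves this — solving exactly, f² + N·c·f − N·c·H = 0 ⇒ f = (−N·c + √((N·c)² + 4·N·c·H))/2 = (−0.018 + √2498.4)/2 ≈ 24.983 mm, so f ≈ 25.0 mm.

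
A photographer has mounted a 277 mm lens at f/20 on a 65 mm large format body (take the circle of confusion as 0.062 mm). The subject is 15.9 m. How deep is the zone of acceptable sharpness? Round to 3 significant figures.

8.58 m

Hyperfocal distance H = f²/(N·c) + f = 277²/(20 × 0.062) + 277 = 76729/1.24 + 277 ≈ 62155.2 mm ≈ 62.16 m.
Near limit Dn = s·(H − f)/(H + s − 2f) = 15900 × (62155.2 − 277) / (62155.2 + 15900 − 2 × 277) = 15900 × 61878.2 / 77501.2 ≈ 12694.8 mm.
Far limit Df = s·(H − f)/(H − s) = 15900 × (62155.2 − 277) / (62155.2 − 15900) = 15900 × 61878.2 / 46255.2 ≈ 21270.3 mm.
Depth of field = Df − Dn = 21270.3 − 12694.8 ≈ 8575.5 mm ≈ 8.58 m.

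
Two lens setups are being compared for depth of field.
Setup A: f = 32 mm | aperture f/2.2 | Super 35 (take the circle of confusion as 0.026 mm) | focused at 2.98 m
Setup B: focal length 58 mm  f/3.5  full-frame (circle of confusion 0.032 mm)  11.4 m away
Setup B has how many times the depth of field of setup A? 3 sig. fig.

Setup A: H = 32²/(2.2×0.026) + 32 ≈ 17934.1 mm; DoF = Df − Dn = 3567.5 − 2558.7 ≈ 1008.8 mm.
Setup B: H = 58²/(3.5×0.032) + 58 ≈ 30093.7 mm; DoF = Df − Dn = 18317 − 8275 ≈ 10042 mm.
Ratio = 10042 / 1008.8 ≈ 9.95.

9.95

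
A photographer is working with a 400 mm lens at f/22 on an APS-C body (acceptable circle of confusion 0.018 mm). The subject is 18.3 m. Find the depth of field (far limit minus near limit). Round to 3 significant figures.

1.62 m

Hyperfocal distance H = f²/(N·c) + f = 400²/(22 × 0.018) + 400 = 160000/0.396 + 400 ≈ 404440.4 mm ≈ 404.4 m.
Near limit Dn = s·(H − f)/(H + s − 2f) = 18300 × (404440.4 − 400) / (404440.4 + 18300 − 2 × 400) = 18300 × 404040.4 / 421940.4 ≈ 17523.7 mm.
Far limit Df = s·(H − f)/(H − s) = 18300 × (404440.4 − 400) / (404440.4 − 18300) = 18300 × 404040.4 / 386140.4 ≈ 19148.3 mm.
Depth of field = Df − Dn = 19148.3 − 17523.7 ≈ 1624.6 mm ≈ 1.62 m.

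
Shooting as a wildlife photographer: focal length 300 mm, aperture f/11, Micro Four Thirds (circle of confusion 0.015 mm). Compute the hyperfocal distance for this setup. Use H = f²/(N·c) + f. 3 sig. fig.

546 m

Hyperfocal distance H = f²/(N·c) + f = 300²/(11 × 0.015) + 300 = 90000/0.165 + 300 ≈ 545754.5 mm ≈ 546 m.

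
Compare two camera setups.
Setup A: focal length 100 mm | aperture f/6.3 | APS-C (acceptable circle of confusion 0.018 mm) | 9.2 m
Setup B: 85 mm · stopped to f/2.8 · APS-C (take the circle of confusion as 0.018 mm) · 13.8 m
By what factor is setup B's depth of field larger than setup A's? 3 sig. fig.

Setup A: H = 100²/(6.3×0.018) + 100 ≈ 88283.4 mm; DoF = Df − Dn = 10258.6 − 8339.4 ≈ 1919.2 mm.
Setup B: H = 85²/(2.8×0.018) + 85 ≈ 143438.2 mm; DoF = Df − Dn = 15260.0 − 12595.0 ≈ 2665.0 mm.
Ratio = 2665.0 / 1919.2 ≈ 1.39.

1.39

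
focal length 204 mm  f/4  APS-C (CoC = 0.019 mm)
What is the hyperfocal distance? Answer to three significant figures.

Hyperfocal distance H = f²/(N·c) + f = 204²/(4 × 0.019) + 204 = 41616/0.076 + 204 ≈ 547782.9 mm ≈ 548 m.

548 m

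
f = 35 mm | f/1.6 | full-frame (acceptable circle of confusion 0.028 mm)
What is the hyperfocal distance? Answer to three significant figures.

27.4 m

Hyperfocal distance H = f²/(N·c) + f = 35²/(1.6 × 0.028) + 35 = 1225/0.0448 + 35 ≈ 27378.7 mm ≈ 27.4 m.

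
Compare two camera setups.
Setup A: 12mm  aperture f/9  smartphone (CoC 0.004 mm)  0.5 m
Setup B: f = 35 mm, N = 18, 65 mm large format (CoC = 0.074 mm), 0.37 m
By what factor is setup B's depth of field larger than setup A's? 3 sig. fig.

2.51

Setup A: H = 12²/(9×0.004) + 12 ≈ 4012.0 mm; DoF = Df − Dn = 569.48 − 445.63 ≈ 123.85 mm.
Setup B: H = 35²/(18×0.074) + 35 ≈ 954.7 mm; DoF = Df − Dn = 582.00 − 271.21 ≈ 310.79 mm.
Ratio = 310.79 / 123.85 ≈ 2.51.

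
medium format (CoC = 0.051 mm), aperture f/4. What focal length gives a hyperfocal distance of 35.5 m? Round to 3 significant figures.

85.0 mm

From H = f²/(N·c) + f, with f ≪ H: f ≈ √(H·N·c) = √(35500 × 4 × 0.051) = √7242.0 ≈ 85.10 mm.
Exact: f² + N·c·f − N·c·H = 0 ⇒ f = (−N·c + √((N·c)² + 4·N·c·H))/2 = (−0.204 + √28968)/2 ≈ 84.998 mm ≈ 85.0 mm.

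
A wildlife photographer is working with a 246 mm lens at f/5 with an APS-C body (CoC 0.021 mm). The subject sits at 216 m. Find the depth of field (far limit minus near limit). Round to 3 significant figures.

188 m

Hyperfocal distance H = f²/(N·c) + f = 246²/(5 × 0.021) + 246 = 60516/0.105 + 246 ≈ 576588.9 mm ≈ 576.6 m.
Near limit Dn = s·(H − f)/(H + s − 2f) = 216000 × (576588.9 − 246) / (576588.9 + 216000 − 2 × 246) = 216000 × 576342.9 / 792096.9 ≈ 157165 mm.
Far limit Df = s·(H − f)/(H − s) = 216000 × (576588.9 − 246) / (576588.9 − 216000) = 216000 × 576342.9 / 360588.9 ≈ 345241 mm.
Depth of field = Df − Dn = 345241 − 157165 ≈ 188076 mm ≈ 188 m.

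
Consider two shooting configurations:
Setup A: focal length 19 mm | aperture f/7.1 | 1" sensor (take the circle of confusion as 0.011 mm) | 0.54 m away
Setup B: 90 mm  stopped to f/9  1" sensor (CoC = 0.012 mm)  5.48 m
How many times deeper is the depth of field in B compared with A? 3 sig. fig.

6.42

Setup A: H = 19²/(7.1×0.011) + 19 ≈ 4641.3 mm; DoF = Df − Dn = 608.60 − 485.30 ≈ 123.30 mm.
Setup B: H = 90²/(9×0.012) + 90 ≈ 75090.0 mm; DoF = Df − Dn = 5904.32 − 5112.58 ≈ 791.74 mm.
Ratio = 791.74 / 123.30 ≈ 6.42.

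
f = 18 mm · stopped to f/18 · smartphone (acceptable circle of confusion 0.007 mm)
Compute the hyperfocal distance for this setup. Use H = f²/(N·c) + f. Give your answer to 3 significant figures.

2.59 m

Hyperfocal distance H = f²/(N·c) + f = 18²/(18 × 0.007) + 18 = 324/0.126 + 18 ≈ 2589.4 mm ≈ 2.59 m.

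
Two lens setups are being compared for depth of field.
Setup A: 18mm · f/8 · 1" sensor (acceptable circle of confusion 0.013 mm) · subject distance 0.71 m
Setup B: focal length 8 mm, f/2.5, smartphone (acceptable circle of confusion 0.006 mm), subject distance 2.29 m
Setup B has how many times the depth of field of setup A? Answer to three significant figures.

Setup A: H = 18²/(8×0.013) + 18 ≈ 3133.4 mm; DoF = Df − Dn = 912.74 − 580.96 ≈ 331.78 mm.
Setup B: H = 8²/(2.5×0.006) + 8 ≈ 4274.7 mm; DoF = Df − Dn = 4923.1 − 1492.0 ≈ 3431.1 mm.
Ratio = 3431.1 / 331.78 ≈ 10.3.

10.3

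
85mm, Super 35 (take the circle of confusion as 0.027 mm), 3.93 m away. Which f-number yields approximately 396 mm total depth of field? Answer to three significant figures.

Write h = H − f = f²/(N·c). The thin-lens limits are Dn = s·h/(h + (s−f)) and Df = s·h/(h − (s−f)), so DoF = Df − Dn = 2·s·(s−f)·h / (h² − (s−f)²).
That is a quadratic in h: DoF·h² − 2·s·(s−f)·h − DoF·(s−f)² = 0 ⇒ h = (s−f)·(s + √(s² + DoF²)) / DoF = 3845 × (3930 + √(3930² + 396²)) / 396 = 3845 × (3930 + 3949.90) / 396 ≈ 76511 mm.
Then N = f²/(c·h) = 85² / (0.027 × 76511) = 7225 / 2065.8 ≈ 3.50.

f/3.50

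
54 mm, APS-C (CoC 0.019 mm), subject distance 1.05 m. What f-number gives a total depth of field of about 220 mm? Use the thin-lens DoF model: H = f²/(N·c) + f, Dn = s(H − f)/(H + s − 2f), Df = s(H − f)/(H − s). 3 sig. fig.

Write h = H − f = f²/(N·c). The thin-lens limits are Dn = s·h/(h + (s−f)) and Df = s·h/(h − (s−f)), so DoF = Df − Dn = 2·s·(s−f)·h / (h² − (s−f)²).
That is a quadratic in h: DoF·h² − 2·s·(s−f)·h − DoF·(s−f)² = 0 ⇒ h = (s−f)·(s + √(s² + DoF²)) / DoF = 996 × (1050 + √(1050² + 220²)) / 220 = 996 × (1050 + 1072.80) / 220 ≈ 9610.5 mm.
Then N = f²/(c·h) = 54² / (0.019 × 9610.5) = 2916 / 182.60 ≈ 16.

f/16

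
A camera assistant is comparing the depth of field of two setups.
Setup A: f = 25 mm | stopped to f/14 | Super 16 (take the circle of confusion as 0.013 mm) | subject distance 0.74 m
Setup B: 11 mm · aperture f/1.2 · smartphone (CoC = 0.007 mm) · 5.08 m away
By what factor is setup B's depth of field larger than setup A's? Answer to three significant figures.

Setup A: H = 25²/(14×0.013) + 25 ≈ 3459.1 mm; DoF = Df − Dn = 934.59 − 612.48 ≈ 322.11 mm.
Setup B: H = 11²/(1.2×0.007) + 11 ≈ 14415.8 mm; DoF = Df − Dn = 7838.3 − 3757.7 ≈ 4080.6 mm.
Ratio = 4080.6 / 322.11 ≈ 12.7.

12.7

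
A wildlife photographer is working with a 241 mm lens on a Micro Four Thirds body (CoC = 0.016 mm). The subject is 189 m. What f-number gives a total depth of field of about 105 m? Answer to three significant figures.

f/4.98

Write h = H − f = f²/(N·c). The thin-lens limits are Dn = s·h/(h + (s−f)) and Df = s·h/(h − (s−f)), so DoF = Df − Dn = 2·s·(s−f)·h / (h² − (s−f)²).
That is a quadratic in h: DoF·h² − 2·s·(s−f)·h − DoF·(s−f)² = 0 ⇒ h = (s−f)·(s + √(s² + DoF²)) / DoF = 188759 × (189000 + √(189000² + 105000²)) / 105000 = 188759 × (189000 + 216208) / 105000 ≈ 728445 mm.
Then N = f²/(c·h) = 241² / (0.016 × 728445) = 58081 / 11655 ≈ 4.98.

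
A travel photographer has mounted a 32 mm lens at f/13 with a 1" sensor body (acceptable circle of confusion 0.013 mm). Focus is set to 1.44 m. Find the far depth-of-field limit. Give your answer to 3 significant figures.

Hyperfocal distance H = f²/(N·c) + f = 32²/(13 × 0.013) + 32 = 1024/0.169 + 32 ≈ 6091.2 mm ≈ 6.091 m.
Far limit Df = s·(H − f)/(H − s) = 1440 × (6091.2 − 32) / (6091.2 − 1440) = 1440 × 6059.2 / 4651.2 ≈ 1875.9 mm ≈ 1.88 m.

1.88 m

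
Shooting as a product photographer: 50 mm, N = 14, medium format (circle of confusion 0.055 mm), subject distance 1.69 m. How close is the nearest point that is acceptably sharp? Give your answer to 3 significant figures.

Hyperfocal distance H = f²/(N·c) + f = 50²/(14 × 0.055) + 50 = 2500/0.77 + 50 ≈ 3296.8 mm ≈ 3.297 m.
Near limit Dn = s·(H − f)/(H + s − 2f) = 1690 × (3296.8 − 50) / (3296.8 + 1690 − 2 × 50) = 1690 × 3246.8 / 4886.8 ≈ 1122.8 mm ≈ 1.12 m.

1.12 m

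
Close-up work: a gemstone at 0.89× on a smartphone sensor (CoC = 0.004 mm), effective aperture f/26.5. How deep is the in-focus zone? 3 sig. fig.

0.268 mm

At magnification m, DoF ≈ 2·N_eff·c/m² = 2 × 26.5 × 0.004 / 0.89² = 0.212 / 0.7921 ≈ 0.268 mm.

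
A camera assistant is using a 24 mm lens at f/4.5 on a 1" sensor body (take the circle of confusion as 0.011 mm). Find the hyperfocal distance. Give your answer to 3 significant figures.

Hyperfocal distance H = f²/(N·c) + f = 24²/(4.5 × 0.011) + 24 = 576/0.0495 + 24 ≈ 11660.4 mm ≈ 11.7 m.

11.7 m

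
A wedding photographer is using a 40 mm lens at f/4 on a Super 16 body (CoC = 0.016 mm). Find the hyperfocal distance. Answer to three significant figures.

25.0 m

Hyperfocal distance H = f²/(N·c) + f = 40²/(4 × 0.016) + 40 = 1600/0.064 + 40 ≈ 25040.0 mm ≈ 25.0 m.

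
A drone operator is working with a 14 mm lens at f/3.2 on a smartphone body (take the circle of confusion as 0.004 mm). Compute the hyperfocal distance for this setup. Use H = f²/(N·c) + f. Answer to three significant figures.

Hyperfocal distance H = f²/(N·c) + f = 14²/(3.2 × 0.004) + 14 = 196/0.0128 + 14 ≈ 15326.5 mm ≈ 15.3 m.

15.3 m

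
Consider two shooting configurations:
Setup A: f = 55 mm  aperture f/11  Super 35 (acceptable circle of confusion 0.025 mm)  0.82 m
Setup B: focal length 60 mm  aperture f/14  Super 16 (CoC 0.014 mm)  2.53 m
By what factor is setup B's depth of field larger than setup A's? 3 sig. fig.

6.05

Setup A: H = 55²/(11×0.025) + 55 ≈ 11055.0 mm; DoF = Df − Dn = 881.29 − 766.68 ≈ 114.61 mm.
Setup B: H = 60²/(14×0.014) + 60 ≈ 18427.3 mm; DoF = Df − Dn = 2923.09 − 2230.10 ≈ 692.99 mm.
Ratio = 692.99 / 114.61 ≈ 6.05.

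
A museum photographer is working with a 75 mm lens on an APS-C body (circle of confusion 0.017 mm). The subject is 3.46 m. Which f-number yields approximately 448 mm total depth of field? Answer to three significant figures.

Write h = H − f = f²/(N·c). The thin-lens limits are Dn = s·h/(h + (s−f)) and Df = s·h/(h − (s−f)), so DoF = Df − Dn = 2·s·(s−f)·h / (h² − (s−f)²).
That is a quadratic in h: DoF·h² − 2·s·(s−f)·h − DoF·(s−f)² = 0 ⇒ h = (s−f)·(s + √(s² + DoF²)) / DoF = 3385 × (3460 + √(3460² + 448²)) / 448 = 3385 × (3460 + 3488.88) / 448 ≈ 52504 mm.
Then N = f²/(c·h) = 75² / (0.017 × 52504) = 5625 / 892.57 ≈ 6.30.

f/6.30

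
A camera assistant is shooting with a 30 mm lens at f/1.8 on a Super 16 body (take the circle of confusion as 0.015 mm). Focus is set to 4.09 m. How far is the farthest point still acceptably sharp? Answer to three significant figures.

Hyperfocal distance H = f²/(N·c) + f = 30²/(1.8 × 0.015) + 30 = 900/0.027 + 30 ≈ 33363.3 mm ≈ 33.36 m.
Far limit Df = s·(H − f)/(H − s) = 4090 × (33363.3 − 30) / (33363.3 − 4090) = 4090 × 33333.3 / 29273.3 ≈ 4657.3 mm ≈ 4.66 m.

4.66 m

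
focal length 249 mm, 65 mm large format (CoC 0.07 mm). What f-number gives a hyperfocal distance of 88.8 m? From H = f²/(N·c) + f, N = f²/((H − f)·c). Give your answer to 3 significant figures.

f/10

Rearrange H = f²/(N·c) + f for N: N = f² / ((H − f)·c).
N = 249² / ((88800 − 249) × 0.07) = 62001 / 6199 ≈ 10.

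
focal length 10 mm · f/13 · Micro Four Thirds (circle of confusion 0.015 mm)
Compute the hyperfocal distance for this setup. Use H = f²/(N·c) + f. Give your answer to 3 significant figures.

Hyperfocal distance H = f²/(N·c) + f = 10²/(13 × 0.015) + 10 = 100/0.195 + 10 ≈ 522.8 mm ≈ 0.523 m.

0.523 m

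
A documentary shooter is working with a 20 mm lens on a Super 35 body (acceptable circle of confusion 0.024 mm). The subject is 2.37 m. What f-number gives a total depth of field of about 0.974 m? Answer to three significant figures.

f/1.40

Write h = H − f = f²/(N·c). The thin-lens limits are Dn = s·h/(h + (s−f)) and Df = s·h/(h − (s−f)), so DoF = Df − Dn = 2·s·(s−f)·h / (h² − (s−f)²).
That is a quadratic in h: DoF·h² − 2·s·(s−f)·h − DoF·(s−f)² = 0 ⇒ h = (s−f)·(s + √(s² + DoF²)) / DoF = 2350 × (2370 + √(2370² + 974²)) / 974 = 2350 × (2370 + 2562.34) / 974 ≈ 11900 mm.
Then N = f²/(c·h) = 20² / (0.024 × 11900) = 400 / 285.61 ≈ 1.40.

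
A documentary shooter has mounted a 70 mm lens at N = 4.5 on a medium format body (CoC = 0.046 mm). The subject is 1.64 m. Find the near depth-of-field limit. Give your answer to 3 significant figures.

Hyperfocal distance H = f²/(N·c) + f = 70²/(4.5 × 0.046) + 70 = 4900/0.207 + 70 ≈ 23741.5 mm ≈ 23.74 m.
Near limit Dn = s·(H − f)/(H + s − 2f) = 1640 × (23741.5 − 70) / (23741.5 + 1640 − 2 × 70) = 1640 × 23671.5 / 25241.5 ≈ 1538.0 mm ≈ 1.54 m.

1.54 m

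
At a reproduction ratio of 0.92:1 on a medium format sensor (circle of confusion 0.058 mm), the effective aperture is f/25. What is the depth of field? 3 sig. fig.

3.43 mm

At magnification m, DoF ≈ 2·N_eff·c/m² = 2 × 25 × 0.058 / 0.92² = 2.9 / 0.8464 ≈ 3.43 mm.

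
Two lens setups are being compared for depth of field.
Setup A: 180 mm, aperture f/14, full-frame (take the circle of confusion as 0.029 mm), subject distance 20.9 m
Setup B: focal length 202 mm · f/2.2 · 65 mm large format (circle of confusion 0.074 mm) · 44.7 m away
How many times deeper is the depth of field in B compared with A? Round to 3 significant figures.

1.41

Setup A: H = 180²/(14×0.029) + 180 ≈ 79983.0 mm; DoF = Df − Dn = 28229 − 16592 ≈ 11637 mm.
Setup B: H = 202²/(2.2×0.074) + 202 ≈ 250840.8 mm; DoF = Df − Dn = 54349 − 37961 ≈ 16388 mm.
Ratio = 16388 / 11637 ≈ 1.41.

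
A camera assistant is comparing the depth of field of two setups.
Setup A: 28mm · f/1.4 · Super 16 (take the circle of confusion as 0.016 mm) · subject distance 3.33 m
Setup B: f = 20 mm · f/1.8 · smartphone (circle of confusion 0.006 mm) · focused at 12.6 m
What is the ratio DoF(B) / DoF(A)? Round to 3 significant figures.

Setup A: H = 28²/(1.4×0.016) + 28 ≈ 35028.0 mm; DoF = Df − Dn = 3676.89 − 3042.92 ≈ 633.97 mm.
Setup B: H = 20²/(1.8×0.006) + 20 ≈ 37057.0 mm; DoF = Df − Dn = 19081.1 − 9405.4 ≈ 9675.7 mm.
Ratio = 9675.7 / 633.97 ≈ 15.3.

15.3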